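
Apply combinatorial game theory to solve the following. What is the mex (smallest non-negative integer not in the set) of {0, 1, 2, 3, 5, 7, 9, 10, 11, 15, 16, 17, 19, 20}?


Set = {0, 1, 2, 3, 5, 7, 9, 10, 11, 15, 16, 17, 19, 20}
0 is in the set.
1 is in the set.
2 is in the set.
3 is in the set.
4 is NOT in the set. This is the mex.
mex = 4

4


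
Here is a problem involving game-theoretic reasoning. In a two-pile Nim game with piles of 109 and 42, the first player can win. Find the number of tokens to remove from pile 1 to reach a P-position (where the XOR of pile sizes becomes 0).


Piles: 109 and 42
Current XOR: 109 XOR 42 = 71 (non-zero, so this is an N-position).
To make the XOR zero, we need to find a move that balances the piles.
For pile 1 (size 109): target = 109 XOR 71 = 42
We reduce pile 1 from 109 to 42.
Tokens removed: 109 - 42 = 67
Verification: 42 XOR 42 = 0

67


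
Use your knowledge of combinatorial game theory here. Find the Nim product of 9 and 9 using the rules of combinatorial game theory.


Nim multiplication is bilinear over XOR: (u XOR v) * w = (u*w) XOR (v*w).
So we split each operand into its bit components and XOR the pairwise Nim products.
9 = 1 + 8 (as XOR of powers of 2).
9 = 1 + 8 (as XOR of powers of 2).
Using the standard Nim-product table on single bits:
  2*2 = 3,   2*4 = 8,   2*8 = 12,
  4*4 = 6,   4*8 = 11,  8*8 = 13,
and  1*x = x (identity), k*l = l*k (commutative).
Pairwise Nim products:
  1 * 1 = 1
  1 * 8 = 8
  8 * 1 = 8
  8 * 8 = 13
XOR them: 1 XOR 8 XOR 8 XOR 13 = 12.
Result: 9 * 9 = 12 (in Nim).

12


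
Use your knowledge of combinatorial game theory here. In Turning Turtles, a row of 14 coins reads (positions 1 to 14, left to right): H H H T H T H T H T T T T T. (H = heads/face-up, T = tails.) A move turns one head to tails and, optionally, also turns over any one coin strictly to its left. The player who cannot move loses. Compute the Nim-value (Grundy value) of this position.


Coins: H H H T H T H T H T T T T T
Key fact: a single head at position k behaves exactly like a Nim heap of size k (turning it to T and optionally flipping a coin at j < k corresponds to moving the heap from k to j, or to 0), and heads combine as a disjunctive sum (two heads at the same place would cancel, matching j XOR j = 0). So the Nim-value is the XOR of the 1-indexed positions of the heads.
Face-up positions (1-indexed): [1, 2, 3, 5, 7, 9]
XOR 0 with 1: 0 XOR 1 = 1
XOR 1 with 2: 1 XOR 2 = 3
XOR 3 with 3: 3 XOR 3 = 0
XOR 0 with 5: 0 XOR 5 = 5
XOR 5 with 7: 5 XOR 7 = 2
XOR 2 with 9: 2 XOR 9 = 11
Nim-value = 11

11


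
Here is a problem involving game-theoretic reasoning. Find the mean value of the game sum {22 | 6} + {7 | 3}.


G1 = {22 | 6}, G2 = {7 | 3}
Each is a switch {a | b} with numbers a > b; its mean value is (a + b)/2, and mean value is additive over game sums: m(G1 + G2) = m(G1) + m(G2).
Mean of G1 = (22 + (6))/2 = 28/2 = 14
Mean of G2 = (7 + (3))/2 = 10/2 = 5
Mean of G1 + G2 = 14 + 5 = 19

19


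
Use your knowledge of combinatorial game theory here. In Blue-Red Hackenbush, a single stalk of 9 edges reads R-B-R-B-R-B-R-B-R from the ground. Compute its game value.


Edges (from ground): R-B-R-B-R-B-R-B-R
By Berlekamp's sign-expansion rule, a Blue-Red Hackenbush stalk has the value of the surreal number whose sign sequence is the edge sequence with B -> + and R -> -.
Sign sequence: -+-+-+-+-
Trace the sign expansion in the surreal number tree, starting from 0:
Edge 1: R (sign -) -> bounds (-inf, 0), value = -1
Edge 2: B (sign +) -> bounds (-1, 0), value = -1/2
Edge 3: R (sign -) -> bounds (-1, -1/2), value = -3/4
Edge 4: B (sign +) -> bounds (-3/4, -1/2), value = -5/8
Edge 5: R (sign -) -> bounds (-3/4, -5/8), value = -11/16
Edge 6: B (sign +) -> bounds (-11/16, -5/8), value = -21/32
Edge 7: R (sign -) -> bounds (-11/16, -21/32), value = -43/64
Edge 8: B (sign +) -> bounds (-43/64, -21/32), value = -85/128
Edge 9: R (sign -) -> bounds (-43/64, -85/128), value = -171/256
Game value = -171/256

-171/256


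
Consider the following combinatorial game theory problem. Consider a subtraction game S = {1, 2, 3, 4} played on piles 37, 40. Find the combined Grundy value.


Subtraction set: {1, 2, 3, 4}
For this subtraction set, G(n) = n mod 5 (period = max + 1 = 5).
Pile 1 (size 37): G(37) = 37 mod 5 = 2
Pile 2 (size 40): G(40) = 40 mod 5 = 0
Total Grundy value = XOR of all: 2 XOR 0 = 2

2


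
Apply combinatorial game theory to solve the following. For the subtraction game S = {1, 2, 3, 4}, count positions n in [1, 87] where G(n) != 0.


Subtraction set S = {1, 2, 3, 4}, so G(n) = n mod 5.
G(n) = 0 when n is a multiple of 5.
Multiples of 5 in [1, 87]: 17
N-positions (nonzero Grundy) = 87 - 17 = 70

70


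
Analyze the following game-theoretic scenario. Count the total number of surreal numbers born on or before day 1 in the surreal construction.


Day 0: {|} = 0 is born. Count = 1.
Day n: the number of surreal numbers born by day n is 2^(n+1) - 1.
By day 0: 2^1 - 1 = 1
By day 1: 2^2 - 1 = 3
By day 1: 3 surreal numbers.

3


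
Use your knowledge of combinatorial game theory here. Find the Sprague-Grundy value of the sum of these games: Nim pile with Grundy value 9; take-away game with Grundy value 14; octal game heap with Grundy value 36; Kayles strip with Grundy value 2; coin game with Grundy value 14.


By the Sprague-Grundy theorem, the Grundy value of a sum of games is the XOR of individual Grundy values.
Nim pile: Grundy value = 9. Running XOR: 0 XOR 9 = 9
take-away game: Grundy value = 14. Running XOR: 9 XOR 14 = 7
octal game heap: Grundy value = 36. Running XOR: 7 XOR 36 = 35
Kayles strip: Grundy value = 2. Running XOR: 35 XOR 2 = 33
coin game: Grundy value = 14. Running XOR: 33 XOR 14 = 47
The combined Grundy value is 47.

47


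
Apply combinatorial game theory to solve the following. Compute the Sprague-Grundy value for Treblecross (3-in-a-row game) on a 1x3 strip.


Treblecross: place X on empty cells; 3-in-a-row wins.
Playing within two cells of an existing X lets the opponent win at once, so sensible play treats the cells i-2..i+2 around each X as dead. The player left with no safe cell loses, so this is a normal-play take-away game on strips of safe cells.
Placing X at cell i (0-indexed) of a strip of k safe cells leaves independent strips of sizes max(0, i-2) and max(0, k-i-3). Hence G(k) = mex{ G(max(0,i-2)) XOR G(max(0,k-i-3)) : 0 <= i < k }, with G(0) = 0.
G(1): splits (0,0):0^0=0 -> mex({0}) = 1
G(2): splits (0,0):0^0=0 -> mex({0}) = 1
G(3): splits (0,0):0^0=0 -> mex({0}) = 1
Therefore G(3) = 1.

1


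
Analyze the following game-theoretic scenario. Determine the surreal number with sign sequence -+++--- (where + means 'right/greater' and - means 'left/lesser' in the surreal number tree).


Sign expansion: -+++---
Rule: track bounds (lo, hi), initially (-inf, +inf). On '+', the current value becomes lo and we move to the simplest number in (value, hi): value + 1 if hi = +inf, otherwise the midpoint (value + hi)/2. On '-', the current value becomes hi and we move to value - 1 if lo = -inf, otherwise the midpoint (lo + value)/2.
Start at 0.
Step 1: sign = -, move left. Bounds: (-inf, 0). Value = -1
Step 2: sign = +, move right. Bounds: (-1, 0). Value = -1/2
Step 3: sign = +, move right. Bounds: (-1/2, 0). Value = -1/4
Step 4: sign = +, move right. Bounds: (-1/4, 0). Value = -1/8
Step 5: sign = -, move left. Bounds: (-1/4, -1/8). Value = -3/16
Step 6: sign = -, move left. Bounds: (-1/4, -3/16). Value = -7/32
Step 7: sign = -, move left. Bounds: (-1/4, -7/32). Value = -15/64
The surreal number with sign expansion -+++--- is -15/64.

-15/64


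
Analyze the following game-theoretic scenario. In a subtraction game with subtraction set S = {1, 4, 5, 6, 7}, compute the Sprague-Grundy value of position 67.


The subtraction set is S = {1, 4, 5, 6, 7}.
G(k) = mex{ G(k - s) : s in S, s <= k }. We compute iteratively: G(0) = 0.
G(1) = mex({0}) = 1
G(2) = mex({1}) = 0
G(3) = mex({0}) = 1
G(4) = mex({0, 1}) = 2
G(5) = mex({0, 1, 2}) = 3
G(6) = mex({0, 1, 3}) = 2
G(7) = mex({0, 1, 2}) = 3
G(8) = mex({0, 1, 2, 3}) = 4
G(9) = mex({0, 1, 2, 3, 4}) = 5
G(10) = mex({1, 2, 3, 5}) = 0
G(11) = mex({0, 2, 3}) = 1
G(12) = mex({1, 2, 3, 4}) = 0
G(13) = mex({0, 2, 3, 4, 5}) = 1
G(14) = mex({0, 1, 3, 4, 5}) = 2
G(15) = mex({0, 1, 2, 4, 5}) = 3
G(16) = mex({0, 1, 3, 5}) = 2
Observe that G(10)..G(16) = 0, 1, 0, 1, 2, 3, 2 repeats G(0)..G(6) = 0, 1, 0, 1, 2, 3, 2.
For k >= max(S) = 7, G(k) is determined by the previous 7 values G(k-7)..G(k-1); a window of 7 consecutive values has recurred shifted by 10, so by induction G(k + 10) = G(k) for all k >= 0: the sequence is periodic from the start with period 10.
One period: G(0..9) = 0, 1, 0, 1, 2, 3, 2, 3, 4, 5.
67 mod 10 = 7, so G(67) = G(7) = 3.

3


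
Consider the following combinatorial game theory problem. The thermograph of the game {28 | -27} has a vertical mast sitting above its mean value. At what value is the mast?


Game = {28 | -27}, a switch {a | b} with numbers a > b.
Its thermograph has left wall a - t and right wall b + t, which meet at t = (a - b)/2, where both equal (a + b)/2. So the mast (mean value) is at (a + b)/2.
Mean = (28 + (-27))/2 = 1/2 = 1/2

1/2


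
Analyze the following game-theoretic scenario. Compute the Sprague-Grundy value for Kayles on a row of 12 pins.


Kayles: a move removes 1 or 2 adjacent pins from a contiguous row.
Removing pins from a row of k leaves two independent rows (a, b) with a + b = k - 1 (one pin) or a + b = k - 2 (two pins); an end removal gives a = 0.
By Sprague-Grundy, G(k) = mex{ G(a) XOR G(b) } over all these splits. G(0) = 0.
G(1): splits (0,0):0^0=0 -> mex({0}) = 1
G(2): splits (0,1):0^1=1 (0,0):0^0=0 -> mex({0, 1}) = 2
G(3): splits (0,2):0^2=2 (1,1):1^1=0 (0,1):0^1=1 -> mex({0, 1, 2}) = 3
G(4): splits (0,3):0^3=3 (1,2):1^2=3 (0,2):0^2=2 (1,1):1^1=0 -> mex({0, 2, 3}) = 1
G(5): splits (0,4):0^1=1 (1,3):1^3=2 (2,2):2^2=0 (0,3):0^3=3 (1,2):1^2=3 -> mex({0, 1, 2, 3}) = 4
G(6) = mex({0, 1, 2, 4}) = 3
G(7) = mex({0, 1, 3, 4, 5}) = 2
G(8) = mex({0, 2, 3, 5, 6}) = 1
G(9) = mex({0, 1, 2, 3, 6, 7}) = 4
G(10) = mex({0, 1, 3, 4, 5, 7}) = 2
G(11) = mex({0, 1, 2, 3, 4, 5}) = 6
G(12) = mex({0, 1, 2, 3, 5, 6, 7}) = 4
Therefore G(12) = 4.

4


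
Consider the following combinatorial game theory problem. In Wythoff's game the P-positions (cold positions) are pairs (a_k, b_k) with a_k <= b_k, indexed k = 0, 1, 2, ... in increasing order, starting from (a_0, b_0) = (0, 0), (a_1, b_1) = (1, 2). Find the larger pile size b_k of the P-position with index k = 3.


By Wythoff's theorem, a_k = floor(k * phi) and b_k = floor(k * phi^2) = a_k + k, where phi = (1 + sqrt(5))/2 is the golden ratio.
phi = (1 + sqrt(5))/2 = 1.618034
phi^2 = phi + 1 = 2.618034
k = 3
k * phi^2 = 3 * 2.618034 = 7.854102
b_3 = floor(k * phi^2) = 7 (check: a_3 + k = 4 + 3 = 7)

7


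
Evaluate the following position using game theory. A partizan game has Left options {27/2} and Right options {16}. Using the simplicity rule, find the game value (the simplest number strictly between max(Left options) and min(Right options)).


Left options: {27/2}, max = 27/2
Right options: {16}, min = 16
All options are numbers and max(Left) < min(Right), so by the simplicity theorem the value is the simplest (earliest-born) number strictly between 27/2 and 16.
Integers 14 through 15 all lie strictly between 27/2 and 16.
Among integers, the simplest (lowest birthday = smallest |n|; 0 is born on day 0, +-n on day n) is 14.
No non-integer in the interval can be simpler: if x is a non-integer in the interval, then floor(x) or ceil(x) also lies in the interval (the interval contains an integer), and both are proper prefixes of x's sign expansion, i.e. born earlier. So the game value is 14.
Game value = 14

14


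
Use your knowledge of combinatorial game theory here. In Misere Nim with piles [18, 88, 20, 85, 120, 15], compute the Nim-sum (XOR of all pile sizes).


We need the XOR (exclusive or) of all pile sizes.
After XOR-ing pile 1 (size 18): 0 XOR 18 = 18
After XOR-ing pile 2 (size 88): 18 XOR 88 = 74
After XOR-ing pile 3 (size 20): 74 XOR 20 = 94
After XOR-ing pile 4 (size 85): 94 XOR 85 = 11
After XOR-ing pile 5 (size 120): 11 XOR 120 = 115
After XOR-ing pile 6 (size 15): 115 XOR 15 = 124
The Nim-value of this position is 124.

124


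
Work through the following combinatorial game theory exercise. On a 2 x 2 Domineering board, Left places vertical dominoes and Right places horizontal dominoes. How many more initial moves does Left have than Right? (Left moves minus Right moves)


Board is 2 x 2 (rows x cols).
Left (vertical) placements: (rows-1) * cols = 1 * 2 = 2
Right (horizontal) placements: rows * (cols-1) = 2 * 1 = 2
Advantage = Left - Right = 2 - 2 = 0

0


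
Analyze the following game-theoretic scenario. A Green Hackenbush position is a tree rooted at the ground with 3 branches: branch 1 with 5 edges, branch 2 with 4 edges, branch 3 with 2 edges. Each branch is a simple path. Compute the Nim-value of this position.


The tree has 3 branches from the ground vertex.
In Green Hackenbush, the Nim-value of a simple path of length k is k.
Branch 1: length 5, Nim-value = 5
Branch 2: length 4, Nim-value = 4
Branch 3: length 2, Nim-value = 2
Total Nim-value = XOR of all branch values:
0 XOR 5 = 5
5 XOR 4 = 1
1 XOR 2 = 3
Nim-value of the tree = 3

3


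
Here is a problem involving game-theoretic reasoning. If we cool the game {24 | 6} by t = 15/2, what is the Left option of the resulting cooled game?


Original game: {24 | 6} (a switch {a | b} with a > b).
Cooling by t (for t below the temperature (a - b)/2 = 9) taxes each move by t: {a | b} cooled by t is {a - t | b + t}.
Cooling amount: t = 15/2
Cooled Left option: 24 - 15/2 = 33/2
Cooled Right option: 6 + 15/2 = 27/2
Cooled game: {33/2 | 27/2}
Left option = 33/2

33/2


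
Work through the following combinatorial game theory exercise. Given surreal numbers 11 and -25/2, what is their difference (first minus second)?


x = 11, y = -25/2
Converting to common denominator: 2
x = 22/2, y = -25/2
x - y = 11 - -25/2 = 47/2

47/2


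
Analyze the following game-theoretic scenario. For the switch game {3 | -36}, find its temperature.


The game is {3 | -36}, a switch {a | b} with numbers a > b.
Cooling {a | b} by t gives {a - t | b + t}, which stops being hot when a - t = b + t, i.e. at t = (a - b)/2. So the temperature of a switch is (a - b)/2.
Temperature = (Left option - Right option) / 2
= (3 - (-36)) / 2
= 39 / 2
= 39/2

39/2


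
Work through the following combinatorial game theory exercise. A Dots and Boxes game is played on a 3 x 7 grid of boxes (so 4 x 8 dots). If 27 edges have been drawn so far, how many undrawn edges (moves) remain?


Grid: 3 x 7 boxes, i.e. 4 rows and 8 columns of dots.
Horizontal edges: (rows + 1) * cols = 4 * 7 = 28
Vertical edges: rows * (cols + 1) = 3 * 8 = 24
Total edges: 28 + 24 = 52
Edges drawn: 27
Remaining: 52 - 27 = 25

25


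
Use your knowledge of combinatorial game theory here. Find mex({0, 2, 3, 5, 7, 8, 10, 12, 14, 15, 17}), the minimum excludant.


Set = {0, 2, 3, 5, 7, 8, 10, 12, 14, 15, 17}
0 is in the set.
1 is NOT in the set. This is the mex.
mex = 1

1


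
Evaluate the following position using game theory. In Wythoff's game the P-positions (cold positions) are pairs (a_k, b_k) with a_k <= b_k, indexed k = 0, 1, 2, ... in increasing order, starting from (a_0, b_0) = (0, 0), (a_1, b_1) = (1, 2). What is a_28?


By Wythoff's theorem, a_k = floor(k * phi) and b_k = floor(k * phi^2) = a_k + k, where phi = (1 + sqrt(5))/2 is the golden ratio.
phi = (1 + sqrt(5))/2 = 1.618034
k = 28
k * phi = 28 * 1.618034 = 45.304952
a_28 = floor(k * phi) = 45

45


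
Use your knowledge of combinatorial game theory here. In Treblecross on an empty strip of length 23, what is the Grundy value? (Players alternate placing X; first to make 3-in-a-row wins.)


Treblecross: place X on empty cells; 3-in-a-row wins.
Playing within two cells of an existing X lets the opponent win at once, so sensible play treats the cells i-2..i+2 around each X as dead. The player left with no safe cell loses, so this is a normal-play take-away game on strips of safe cells.
Placing X at cell i (0-indexed) of a strip of k safe cells leaves independent strips of sizes max(0, i-2) and max(0, k-i-3). Hence G(k) = mex{ G(max(0,i-2)) XOR G(max(0,k-i-3)) : 0 <= i < k }, with G(0) = 0.
G(1): splits (0,0):0^0=0 -> mex({0}) = 1
G(2): splits (0,0):0^0=0 -> mex({0}) = 1
G(3): splits (0,0):0^0=0 -> mex({0}) = 1
G(4): splits (0,1):0^1=1 (0,0):0^0=0 -> mex({0, 1}) = 2
G(5): splits (0,2):0^1=1 (0,1):0^1=1 (0,0):0^0=0 -> mex({0, 1}) = 2
G(6) = mex({1}) = 0
G(7) = mex({0, 1, 2}) = 3
G(8) = mex({0, 1, 2}) = 3
G(9) = mex({0, 2}) = 1
G(10) = mex({0, 2, 3}) = 1
G(11) = mex({0, 3}) = 1
G(12) = mex({1, 3}) = 0
G(13) = mex({0, 1, 2, 3}) = 4
G(14) = mex({0, 1, 2}) = 3
G(15) = mex({0, 1, 2}) = 3
G(16) = mex({0, 1, 2, 4}) = 3
G(17) = mex({0, 1, 3, 4}) = 2
G(18) = mex({0, 1, 3, 4}) = 2
G(19) = mex({0, 1, 3, 5}) = 2
G(20) = mex({0, 1, 2, 3, 5}) = 4
G(21) = mex({0, 1, 2, 3, 5}) = 4
G(22) = mex({1, 2, 6}) = 0
G(23) = mex({0, 1, 2, 3, 4, 6}) = 5
Therefore G(23) = 5.

5


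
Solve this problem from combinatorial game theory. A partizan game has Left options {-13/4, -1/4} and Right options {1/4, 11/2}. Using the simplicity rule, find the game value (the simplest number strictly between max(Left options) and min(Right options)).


Left options: {-13/4, -1/4}, max = -1/4
Right options: {1/4, 11/2}, min = 1/4
All options are numbers and max(Left) < min(Right), so by the simplicity theorem the value is the simplest (earliest-born) number strictly between -1/4 and 1/4.
The only integer strictly between -1/4 and 1/4 is 0.
No non-integer in the interval can be simpler: if x is a non-integer in the interval, then floor(x) or ceil(x) also lies in the interval (the interval contains an integer), and both are proper prefixes of x's sign expansion, i.e. born earlier. So the game value is 0.
Game value = 0

0


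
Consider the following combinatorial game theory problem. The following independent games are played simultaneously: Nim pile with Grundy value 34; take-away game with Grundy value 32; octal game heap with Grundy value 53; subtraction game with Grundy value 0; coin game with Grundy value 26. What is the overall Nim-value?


By the Sprague-Grundy theorem, the Grundy value of a sum of games is the XOR of individual Grundy values.
Nim pile: Grundy value = 34. Running XOR: 0 XOR 34 = 34
take-away game: Grundy value = 32. Running XOR: 34 XOR 32 = 2
octal game heap: Grundy value = 53. Running XOR: 2 XOR 53 = 55
subtraction game: Grundy value = 0. Running XOR: 55 XOR 0 = 55
coin game: Grundy value = 26. Running XOR: 55 XOR 26 = 45
The combined Grundy value is 45.

45


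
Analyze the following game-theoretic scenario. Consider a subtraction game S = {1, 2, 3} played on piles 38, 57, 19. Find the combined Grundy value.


Subtraction set: {1, 2, 3}
For this subtraction set, G(n) = n mod 4 (period = max + 1 = 4).
Pile 1 (size 38): G(38) = 38 mod 4 = 2
Pile 2 (size 57): G(57) = 57 mod 4 = 1
Pile 3 (size 19): G(19) = 19 mod 4 = 3
Total Grundy value = XOR of all: 2 XOR 1 XOR 3 = 0

0


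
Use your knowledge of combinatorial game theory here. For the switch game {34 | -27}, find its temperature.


The game is {34 | -27}, a switch {a | b} with numbers a > b.
Cooling {a | b} by t gives {a - t | b + t}, which stops being hot when a - t = b + t, i.e. at t = (a - b)/2. So the temperature of a switch is (a - b)/2.
Temperature = (Left option - Right option) / 2
= (34 - (-27)) / 2
= 61 / 2
= 61/2

61/2


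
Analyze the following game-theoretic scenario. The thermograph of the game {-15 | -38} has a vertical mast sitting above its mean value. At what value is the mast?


Game = {-15 | -38}, a switch {a | b} with numbers a > b.
Its thermograph has left wall a - t and right wall b + t, which meet at t = (a - b)/2, where both equal (a + b)/2. So the mast (mean value) is at (a + b)/2.
Mean = (-15 + (-38))/2 = -53/2 = -53/2

-53/2


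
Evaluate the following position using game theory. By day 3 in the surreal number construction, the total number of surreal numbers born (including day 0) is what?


Day 0: {|} = 0 is born. Count = 1.
Day n: the number of surreal numbers born by day n is 2^(n+1) - 1.
By day 0: 2^1 - 1 = 1
By day 1: 2^2 - 1 = 3
By day 2: 2^3 - 1 = 7
By day 3: 2^4 - 1 = 15
By day 3: 15 surreal numbers.

15


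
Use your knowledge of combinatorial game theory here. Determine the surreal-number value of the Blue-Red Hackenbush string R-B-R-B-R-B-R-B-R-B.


Edges (from ground): R-B-R-B-R-B-R-B-R-B
By Berlekamp's sign-expansion rule, a Blue-Red Hackenbush stalk has the value of the surreal number whose sign sequence is the edge sequence with B -> + and R -> -.
Sign sequence: -+-+-+-+-+
Trace the sign expansion in the surreal number tree, starting from 0:
Edge 1: R (sign -) -> bounds (-inf, 0), value = -1
Edge 2: B (sign +) -> bounds (-1, 0), value = -1/2
Edge 3: R (sign -) -> bounds (-1, -1/2), value = -3/4
Edge 4: B (sign +) -> bounds (-3/4, -1/2), value = -5/8
Edge 5: R (sign -) -> bounds (-3/4, -5/8), value = -11/16
Edge 6: B (sign +) -> bounds (-11/16, -5/8), value = -21/32
Edge 7: R (sign -) -> bounds (-11/16, -21/32), value = -43/64
Edge 8: B (sign +) -> bounds (-43/64, -21/32), value = -85/128
Edge 9: R (sign -) -> bounds (-43/64, -85/128), value = -171/256
Edge 10: B (sign +) -> bounds (-171/256, -85/128), value = -341/512
Game value = -341/512

-341/512


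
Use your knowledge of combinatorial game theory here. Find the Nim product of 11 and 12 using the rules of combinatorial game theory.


Nim multiplication is bilinear over XOR: (u XOR v) * w = (u*w) XOR (v*w).
So we split each operand into its bit components and XOR the pairwise Nim products.
11 = 1 + 2 + 8 (as XOR of powers of 2).
12 = 4 + 8 (as XOR of powers of 2).
Using the standard Nim-product table on single bits:
  2*2 = 3,   2*4 = 8,   2*8 = 12,
  4*4 = 6,   4*8 = 11,  8*8 = 13,
and  1*x = x (identity), k*l = l*k (commutative).
Pairwise Nim products:
  1 * 4 = 4
  1 * 8 = 8
  2 * 4 = 8
  2 * 8 = 12
  8 * 4 = 11
  8 * 8 = 13
XOR them: 4 XOR 8 XOR 8 XOR 12 XOR 11 XOR 13 = 14.
Result: 11 * 12 = 14 (in Nim).

14


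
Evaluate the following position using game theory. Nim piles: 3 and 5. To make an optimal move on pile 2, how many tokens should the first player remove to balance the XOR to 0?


Piles: 3 and 5
Current XOR: 3 XOR 5 = 6 (non-zero, so this is an N-position).
To make the XOR zero, we need to find a move that balances the piles.
For pile 2 (size 5): target = 5 XOR 6 = 3
We reduce pile 2 from 5 to 3.
Tokens removed: 5 - 3 = 2
Verification: 3 XOR 3 = 0

2


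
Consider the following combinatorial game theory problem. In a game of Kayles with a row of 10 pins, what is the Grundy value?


Kayles: a move removes 1 or 2 adjacent pins from a contiguous row.
Removing pins from a row of k leaves two independent rows (a, b) with a + b = k - 1 (one pin) or a + b = k - 2 (two pins); an end removal gives a = 0.
By Sprague-Grundy, G(k) = mex{ G(a) XOR G(b) } over all these splits. G(0) = 0.
G(1): splits (0,0):0^0=0 -> mex({0}) = 1
G(2): splits (0,1):0^1=1 (0,0):0^0=0 -> mex({0, 1}) = 2
G(3): splits (0,2):0^2=2 (1,1):1^1=0 (0,1):0^1=1 -> mex({0, 1, 2}) = 3
G(4): splits (0,3):0^3=3 (1,2):1^2=3 (0,2):0^2=2 (1,1):1^1=0 -> mex({0, 2, 3}) = 1
G(5): splits (0,4):0^1=1 (1,3):1^3=2 (2,2):2^2=0 (0,3):0^3=3 (1,2):1^2=3 -> mex({0, 1, 2, 3}) = 4
G(6) = mex({0, 1, 2, 4}) = 3
G(7) = mex({0, 1, 3, 4, 5}) = 2
G(8) = mex({0, 2, 3, 5, 6}) = 1
G(9) = mex({0, 1, 2, 3, 6, 7}) = 4
G(10) = mex({0, 1, 3, 4, 5, 7}) = 2
Therefore G(10) = 2.

2


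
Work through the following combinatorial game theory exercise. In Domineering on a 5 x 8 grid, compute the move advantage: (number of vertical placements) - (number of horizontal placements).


Board is 5 x 8 (rows x cols).
Left (vertical) placements: (rows-1) * cols = 4 * 8 = 32
Right (horizontal) placements: rows * (cols-1) = 5 * 7 = 35
Advantage = Left - Right = 32 - 35 = -3

-3


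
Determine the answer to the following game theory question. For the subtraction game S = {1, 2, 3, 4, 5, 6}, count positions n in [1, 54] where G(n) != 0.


Subtraction set S = {1, 2, 3, 4, 5, 6}, so G(n) = n mod 7.
G(n) = 0 when n is a multiple of 7.
Multiples of 7 in [1, 54]: 7
N-positions (nonzero Grundy) = 54 - 7 = 47

47


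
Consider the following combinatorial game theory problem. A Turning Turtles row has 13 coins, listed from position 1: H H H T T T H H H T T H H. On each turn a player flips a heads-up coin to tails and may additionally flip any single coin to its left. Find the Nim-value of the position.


Coins: H H H T T T H H H T T H H
Key fact: a single head at position k behaves exactly like a Nim heap of size k (turning it to T and optionally flipping a coin at j < k corresponds to moving the heap from k to j, or to 0), and heads combine as a disjunctive sum (two heads at the same place would cancel, matching j XOR j = 0). So the Nim-value is the XOR of the 1-indexed positions of the heads.
Face-up positions (1-indexed): [1, 2, 3, 7, 8, 9, 12, 13]
XOR 0 with 1: 0 XOR 1 = 1
XOR 1 with 2: 1 XOR 2 = 3
XOR 3 with 3: 3 XOR 3 = 0
XOR 0 with 7: 0 XOR 7 = 7
XOR 7 with 8: 7 XOR 8 = 15
XOR 15 with 9: 15 XOR 9 = 6
XOR 6 with 12: 6 XOR 12 = 10
XOR 10 with 13: 10 XOR 13 = 7
Nim-value = 7

7


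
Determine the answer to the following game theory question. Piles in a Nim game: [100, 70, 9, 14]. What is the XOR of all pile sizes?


We need the XOR (exclusive or) of all pile sizes.
After XOR-ing pile 1 (size 100): 0 XOR 100 = 100
After XOR-ing pile 2 (size 70): 100 XOR 70 = 34
After XOR-ing pile 3 (size 9): 34 XOR 9 = 43
After XOR-ing pile 4 (size 14): 43 XOR 14 = 37
The Nim-value of this position is 37.

37


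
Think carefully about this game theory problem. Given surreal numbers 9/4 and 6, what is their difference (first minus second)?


x = 9/4, y = 6
Converting to common denominator: 4
x = 9/4, y = 24/4
x - y = 9/4 - 6 = -15/4

-15/4


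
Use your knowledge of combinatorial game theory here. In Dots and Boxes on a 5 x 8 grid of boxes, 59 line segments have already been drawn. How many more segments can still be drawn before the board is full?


Grid: 5 x 8 boxes, i.e. 6 rows and 9 columns of dots.
Horizontal edges: (rows + 1) * cols = 6 * 8 = 48
Vertical edges: rows * (cols + 1) = 5 * 9 = 45
Total edges: 48 + 45 = 93
Edges drawn: 59
Remaining: 93 - 59 = 34

34


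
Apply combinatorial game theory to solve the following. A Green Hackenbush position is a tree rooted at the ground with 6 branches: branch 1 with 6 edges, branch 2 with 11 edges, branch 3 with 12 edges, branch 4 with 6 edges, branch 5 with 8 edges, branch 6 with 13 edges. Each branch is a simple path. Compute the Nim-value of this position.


The tree has 6 branches from the ground vertex.
In Green Hackenbush, the Nim-value of a simple path of length k is k.
Branch 1: length 6, Nim-value = 6
Branch 2: length 11, Nim-value = 11
Branch 3: length 12, Nim-value = 12
Branch 4: length 6, Nim-value = 6
Branch 5: length 8, Nim-value = 8
Branch 6: length 13, Nim-value = 13
Total Nim-value = XOR of all branch values:
0 XOR 6 = 6
6 XOR 11 = 13
13 XOR 12 = 1
1 XOR 6 = 7
7 XOR 8 = 15
15 XOR 13 = 2
Nim-value of the tree = 2

2


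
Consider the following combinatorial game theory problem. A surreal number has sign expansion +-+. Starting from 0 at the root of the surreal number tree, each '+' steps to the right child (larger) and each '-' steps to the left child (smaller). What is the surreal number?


Sign expansion: +-+
Rule: track bounds (lo, hi), initially (-inf, +inf). On '+', the current value becomes lo and we move to the simplest number in (value, hi): value + 1 if hi = +inf, otherwise the midpoint (value + hi)/2. On '-', the current value becomes hi and we move to value - 1 if lo = -inf, otherwise the midpoint (lo + value)/2.
Start at 0.
Step 1: sign = +, move right. Bounds: (0, +inf). Value = 1
Step 2: sign = -, move left. Bounds: (0, 1). Value = 1/2
Step 3: sign = +, move right. Bounds: (1/2, 1). Value = 3/4
The surreal number with sign expansion +-+ is 3/4.

3/4


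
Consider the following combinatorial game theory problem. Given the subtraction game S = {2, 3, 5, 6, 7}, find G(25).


The subtraction set is S = {2, 3, 5, 6, 7}.
G(k) = mex{ G(k - s) : s in S, s <= k }. We compute iteratively: G(0) = 0.
G(1) = mex({}) = 0
G(2) = mex({0}) = 1
G(3) = mex({0}) = 1
G(4) = mex({0, 1}) = 2
G(5) = mex({0, 1}) = 2
G(6) = mex({0, 1, 2}) = 3
G(7) = mex({0, 1, 2}) = 3
G(8) = mex({0, 1, 2, 3}) = 4
G(9) = mex({1, 2, 3}) = 0
G(10) = mex({1, 2, 3, 4}) = 0
G(11) = mex({0, 2, 3, 4}) = 1
G(12) = mex({0, 2, 3}) = 1
G(13) = mex({0, 1, 3, 4}) = 2
G(14) = mex({0, 1, 3, 4}) = 2
G(15) = mex({0, 1, 2, 4}) = 3
Observe that G(9)..G(15) = 0, 0, 1, 1, 2, 2, 3 repeats G(0)..G(6) = 0, 0, 1, 1, 2, 2, 3.
For k >= max(S) = 7, G(k) is determined by the previous 7 values G(k-7)..G(k-1); a window of 7 consecutive values has recurred shifted by 9, so by induction G(k + 9) = G(k) for all k >= 0: the sequence is periodic from the start with period 9.
One period: G(0..8) = 0, 0, 1, 1, 2, 2, 3, 3, 4.
25 mod 9 = 7, so G(25) = G(7) = 3.

3


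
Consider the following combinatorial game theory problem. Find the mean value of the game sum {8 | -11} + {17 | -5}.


G1 = {8 | -11}, G2 = {17 | -5}
Each is a switch {a | b} with numbers a > b; its mean value is (a + b)/2, and mean value is additive over game sums: m(G1 + G2) = m(G1) + m(G2).
Mean of G1 = (8 + (-11))/2 = -3/2 = -3/2
Mean of G2 = (17 + (-5))/2 = 12/2 = 6
Mean of G1 + G2 = -3/2 + 6 = 9/2

9/2


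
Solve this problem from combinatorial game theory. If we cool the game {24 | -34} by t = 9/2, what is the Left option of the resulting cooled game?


Original game: {24 | -34} (a switch {a | b} with a > b).
Cooling by t (for t below the temperature (a - b)/2 = 29) taxes each move by t: {a | b} cooled by t is {a - t | b + t}.
Cooling amount: t = 9/2
Cooled Left option: 24 - 9/2 = 39/2
Cooled Right option: -34 + 9/2 = -59/2
Cooled game: {39/2 | -59/2}
Left option = 39/2

39/2


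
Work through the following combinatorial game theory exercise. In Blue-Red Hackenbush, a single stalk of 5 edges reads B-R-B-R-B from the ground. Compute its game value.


Edges (from ground): B-R-B-R-B
By Berlekamp's sign-expansion rule, a Blue-Red Hackenbush stalk has the value of the surreal number whose sign sequence is the edge sequence with B -> + and R -> -.
Sign sequence: +-+-+
Trace the sign expansion in the surreal number tree, starting from 0:
Edge 1: B (sign +) -> bounds (0, +inf), value = 1
Edge 2: R (sign -) -> bounds (0, 1), value = 1/2
Edge 3: B (sign +) -> bounds (1/2, 1), value = 3/4
Edge 4: R (sign -) -> bounds (1/2, 3/4), value = 5/8
Edge 5: B (sign +) -> bounds (5/8, 3/4), value = 11/16
Game value = 11/16

11/16


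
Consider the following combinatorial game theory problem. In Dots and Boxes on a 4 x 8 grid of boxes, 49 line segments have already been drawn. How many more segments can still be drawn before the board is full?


Grid: 4 x 8 boxes, i.e. 5 rows and 9 columns of dots.
Horizontal edges: (rows + 1) * cols = 5 * 8 = 40
Vertical edges: rows * (cols + 1) = 4 * 9 = 36
Total edges: 40 + 36 = 76
Edges drawn: 49
Remaining: 76 - 49 = 27

27


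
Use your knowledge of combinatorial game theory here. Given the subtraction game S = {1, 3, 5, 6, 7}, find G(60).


The subtraction set is S = {1, 3, 5, 6, 7}.
G(k) = mex{ G(k - s) : s in S, s <= k }. We compute iteratively: G(0) = 0.
G(1) = mex({0}) = 1
G(2) = mex({1}) = 0
G(3) = mex({0}) = 1
G(4) = mex({1}) = 0
G(5) = mex({0}) = 1
G(6) = mex({0, 1}) = 2
G(7) = mex({0, 1, 2}) = 3
G(8) = mex({0, 1, 3}) = 2
G(9) = mex({0, 1, 2}) = 3
G(10) = mex({0, 1, 3}) = 2
G(11) = mex({0, 1, 2}) = 3
G(12) = mex({1, 2, 3}) = 0
G(13) = mex({0, 2, 3}) = 1
G(14) = mex({1, 2, 3}) = 0
G(15) = mex({0, 2, 3}) = 1
G(16) = mex({1, 2, 3}) = 0
G(17) = mex({0, 2, 3}) = 1
G(18) = mex({0, 1, 3}) = 2
Observe that G(12)..G(18) = 0, 1, 0, 1, 0, 1, 2 repeats G(0)..G(6) = 0, 1, 0, 1, 0, 1, 2.
For k >= max(S) = 7, G(k) is determined by the previous 7 values G(k-7)..G(k-1); a window of 7 consecutive values has recurred shifted by 12, so by induction G(k + 12) = G(k) for all k >= 0: the sequence is periodic from the start with period 12.
One period: G(0..11) = 0, 1, 0, 1, 0, 1, 2, 3, 2, 3, 2, 3.
60 mod 12 = 0, so G(60) = G(0) = 0.

0


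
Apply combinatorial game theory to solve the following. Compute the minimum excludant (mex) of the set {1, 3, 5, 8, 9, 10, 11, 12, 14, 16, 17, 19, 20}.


Set = {1, 3, 5, 8, 9, 10, 11, 12, 14, 16, 17, 19, 20}
0 is NOT in the set. This is the mex.
mex = 0

0


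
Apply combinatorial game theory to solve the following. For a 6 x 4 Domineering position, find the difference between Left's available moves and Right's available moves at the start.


Board is 6 x 4 (rows x cols).
Left (vertical) placements: (rows-1) * cols = 5 * 4 = 20
Right (horizontal) placements: rows * (cols-1) = 6 * 3 = 18
Advantage = Left - Right = 20 - 18 = 2

2


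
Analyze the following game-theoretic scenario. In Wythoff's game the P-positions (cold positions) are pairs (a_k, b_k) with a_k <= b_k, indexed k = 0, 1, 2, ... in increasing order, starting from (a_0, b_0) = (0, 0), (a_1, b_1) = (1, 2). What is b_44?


By Wythoff's theorem, a_k = floor(k * phi) and b_k = floor(k * phi^2) = a_k + k, where phi = (1 + sqrt(5))/2 is the golden ratio.
phi = (1 + sqrt(5))/2 = 1.618034
phi^2 = phi + 1 = 2.618034
k = 44
k * phi^2 = 44 * 2.618034 = 115.193496
b_44 = floor(k * phi^2) = 115 (check: a_44 + k = 71 + 44 = 115)

115


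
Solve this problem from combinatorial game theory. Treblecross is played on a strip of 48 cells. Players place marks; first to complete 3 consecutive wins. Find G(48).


Treblecross: place X on empty cells; 3-in-a-row wins.
Playing within two cells of an existing X lets the opponent win at once, so sensible play treats the cells i-2..i+2 around each X as dead. The player left with no safe cell loses, so this is a normal-play take-away game on strips of safe cells.
Placing X at cell i (0-indexed) of a strip of k safe cells leaves independent strips of sizes max(0, i-2) and max(0, k-i-3). Hence G(k) = mex{ G(max(0,i-2)) XOR G(max(0,k-i-3)) : 0 <= i < k }, with G(0) = 0.
G(1): splits (0,0):0^0=0 -> mex({0}) = 1
G(2): splits (0,0):0^0=0 -> mex({0}) = 1
G(3): splits (0,0):0^0=0 -> mex({0}) = 1
G(4): splits (0,1):0^1=1 (0,0):0^0=0 -> mex({0, 1}) = 2
G(5): splits (0,2):0^1=1 (0,1):0^1=1 (0,0):0^0=0 -> mex({0, 1}) = 2
G(6) = mex({1}) = 0
G(7) = mex({0, 1, 2}) = 3
G(8) = mex({0, 1, 2}) = 3
G(9) = mex({0, 2}) = 1
G(10) = mex({0, 2, 3}) = 1
G(11) = mex({0, 3}) = 1
G(12) = mex({1, 3}) = 0
G(13) = mex({0, 1, 2, 3}) = 4
G(14) = mex({0, 1, 2}) = 3
G(15) = mex({0, 1, 2}) = 3
G(16) = mex({0, 1, 2, 4}) = 3
G(17) = mex({0, 1, 3, 4}) = 2
G(18) = mex({0, 1, 3, 4}) = 2
G(19) = mex({0, 1, 3, 5}) = 2
G(20) = mex({0, 1, 2, 3, 5}) = 4
G(21) = mex({0, 1, 2, 3, 5}) = 4
G(22) = mex({1, 2, 6}) = 0
G(23) = mex({0, 1, 2, 3, 4, 6}) = 5
G(24) = mex({0, 1, 2, 3, 4}) = 5
G(25) = mex({0, 1, 3, 4, 7}) = 2
G(26) = mex({0, 1, 3, 4, 5, 7}) = 2
G(27) = mex({0, 1, 3, 5}) = 2
G(28) = mex({0, 1, 2, 5}) = 3
G(29) = mex({0, 1, 2, 4, 5, 6}) = 3
G(30) = mex({1, 2, 4, 6}) = 0
G(31) = mex({0, 1, 2, 3, 4, 6}) = 5
G(32) = mex({1, 2, 3, 4, 7}) = 0
G(33) = mex({0, 3, 7}) = 1
G(34) = mex({0, 2, 3, 5, 7}) = 1
G(35) = mex({0, 2, 3, 5, 6}) = 1
G(36) = mex({0, 1, 2, 5, 6}) = 3
G(37) = mex({0, 1, 2, 4, 5, 6}) = 3
G(38) = mex({0, 1, 2, 4}) = 3
G(39) = mex({0, 1, 2, 3, 4, 7}) = 5
G(40) = mex({0, 1, 2, 3, 4, 5, 7}) = 6
G(41) = mex({0, 1, 2, 3, 5, 7}) = 4
G(42) = mex({0, 1, 2, 3, 5, 6, 7}) = 4
G(43) = mex({0, 2, 3, 5, 6}) = 1
G(44) = mex({1, 2, 3, 4, 5, 6}) = 0
G(45) = mex({0, 1, 2, 3, 4, 6, 7}) = 5
G(46) = mex({0, 1, 2, 3, 4, 7}) = 5
G(47) = mex({0, 1, 2, 3, 4, 5, 7}) = 6
G(48) = mex({0, 1, 2, 3, 4, 5, 7}) = 6
Therefore G(48) = 6.

6


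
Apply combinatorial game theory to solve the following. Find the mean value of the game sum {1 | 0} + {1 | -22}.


G1 = {1 | 0}, G2 = {1 | -22}
Each is a switch {a | b} with numbers a > b; its mean value is (a + b)/2, and mean value is additive over game sums: m(G1 + G2) = m(G1) + m(G2).
Mean of G1 = (1 + (0))/2 = 1/2 = 1/2
Mean of G2 = (1 + (-22))/2 = -21/2 = -21/2
Mean of G1 + G2 = 1/2 + -21/2 = -10

-10


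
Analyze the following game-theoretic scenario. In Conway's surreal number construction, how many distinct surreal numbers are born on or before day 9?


Day 0: {|} = 0 is born. Count = 1.
Day n: the number of surreal numbers born by day n is 2^(n+1) - 1.
By day 0: 2^1 - 1 = 1
By day 1: 2^2 - 1 = 3
By day 2: 2^3 - 1 = 7
By day 3: 2^4 - 1 = 15
By day 4: 2^5 - 1 = 31
By day 5: 2^6 - 1 = 63
By day 6: 2^7 - 1 = 127
By day 7: 2^8 - 1 = 255
By day 8: 2^9 - 1 = 511
By day 9: 2^10 - 1 = 1023
By day 9: 1023 surreal numbers.

1023


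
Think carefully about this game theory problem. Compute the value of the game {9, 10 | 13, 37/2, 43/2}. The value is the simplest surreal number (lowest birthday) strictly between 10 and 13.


Left options: {9, 10}, max = 10
Right options: {13, 37/2, 43/2}, min = 13
All options are numbers and max(Left) < min(Right), so by the simplicity theorem the value is the simplest (earliest-born) number strictly between 10 and 13.
Integers 11 through 12 all lie strictly between 10 and 13.
Among integers, the simplest (lowest birthday = smallest |n|; 0 is born on day 0, +-n on day n) is 11.
No non-integer in the interval can be simpler: if x is a non-integer in the interval, then floor(x) or ceil(x) also lies in the interval (the interval contains an integer), and both are proper prefixes of x's sign expansion, i.e. born earlier. So the game value is 11.
Game value = 11

11


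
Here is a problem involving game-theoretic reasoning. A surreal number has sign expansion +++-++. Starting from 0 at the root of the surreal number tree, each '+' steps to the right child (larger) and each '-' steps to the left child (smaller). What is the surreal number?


Sign expansion: +++-++
Rule: track bounds (lo, hi), initially (-inf, +inf). On '+', the current value becomes lo and we move to the simplest number in (value, hi): value + 1 if hi = +inf, otherwise the midpoint (value + hi)/2. On '-', the current value becomes hi and we move to value - 1 if lo = -inf, otherwise the midpoint (lo + value)/2.
Start at 0.
Step 1: sign = +, move right. Bounds: (0, +inf). Value = 1
Step 2: sign = +, move right. Bounds: (1, +inf). Value = 2
Step 3: sign = +, move right. Bounds: (2, +inf). Value = 3
Step 4: sign = -, move left. Bounds: (2, 3). Value = 5/2
Step 5: sign = +, move right. Bounds: (5/2, 3). Value = 11/4
Step 6: sign = +, move right. Bounds: (11/4, 3). Value = 23/8
The surreal number with sign expansion +++-++ is 23/8.

23/8


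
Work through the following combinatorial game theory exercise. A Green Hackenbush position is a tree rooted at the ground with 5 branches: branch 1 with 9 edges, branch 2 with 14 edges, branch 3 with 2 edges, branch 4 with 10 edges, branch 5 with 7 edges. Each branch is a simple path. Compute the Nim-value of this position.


The tree has 5 branches from the ground vertex.
In Green Hackenbush, the Nim-value of a simple path of length k is k.
Branch 1: length 9, Nim-value = 9
Branch 2: length 14, Nim-value = 14
Branch 3: length 2, Nim-value = 2
Branch 4: length 10, Nim-value = 10
Branch 5: length 7, Nim-value = 7
Total Nim-value = XOR of all branch values:
0 XOR 9 = 9
9 XOR 14 = 7
7 XOR 2 = 5
5 XOR 10 = 15
15 XOR 7 = 8
Nim-value of the tree = 8

8


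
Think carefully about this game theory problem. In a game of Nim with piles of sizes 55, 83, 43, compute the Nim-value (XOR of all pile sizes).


We need the XOR (exclusive or) of all pile sizes.
After XOR-ing pile 1 (size 55): 0 XOR 55 = 55
After XOR-ing pile 2 (size 83): 55 XOR 83 = 100
After XOR-ing pile 3 (size 43): 100 XOR 43 = 79
The Nim-value of this position is 79.

79


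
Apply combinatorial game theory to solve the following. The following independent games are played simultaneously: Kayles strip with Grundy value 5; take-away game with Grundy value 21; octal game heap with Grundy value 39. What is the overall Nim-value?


By the Sprague-Grundy theorem, the Grundy value of a sum of games is the XOR of individual Grundy values.
Kayles strip: Grundy value = 5. Running XOR: 0 XOR 5 = 5
take-away game: Grundy value = 21. Running XOR: 5 XOR 21 = 16
octal game heap: Grundy value = 39. Running XOR: 16 XOR 39 = 55
The combined Grundy value is 55.

55
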